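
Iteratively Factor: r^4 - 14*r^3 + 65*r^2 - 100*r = (r - 5)*(r^3 - 9*r^2 + 20*r) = r*(r - 5)*(r^2 - 9*r + 20) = r*(r - 5)*(r - 4)*(r - 5)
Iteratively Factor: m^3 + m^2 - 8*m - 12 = (m + 2)*(m^2 - m - 6) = (m + 2)^2*(m - 3)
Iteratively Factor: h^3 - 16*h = (h)*(h^2 - 16) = h*(h - 4)*(h + 4)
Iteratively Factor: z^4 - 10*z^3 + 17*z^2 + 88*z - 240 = (z + 3)*(z^3 - 13*z^2 + 56*z - 80) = (z - 5)*(z + 3)*(z^2 - 8*z + 16) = (z - 5)*(z - 4)*(z + 3)*(z - 4)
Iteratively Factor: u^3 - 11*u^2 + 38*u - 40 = (u - 4)*(u^2 - 7*u + 10) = (u - 5)*(u - 4)*(u - 2)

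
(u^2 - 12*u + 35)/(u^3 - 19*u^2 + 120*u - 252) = (u - 5)/(u^2 - 12*u + 36)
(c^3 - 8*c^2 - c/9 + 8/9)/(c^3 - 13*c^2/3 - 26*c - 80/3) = (9*c^2 - 1)/(3*(3*c^2 + 11*c + 10))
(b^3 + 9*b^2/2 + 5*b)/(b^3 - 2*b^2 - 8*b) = (b + 5/2)/(b - 4)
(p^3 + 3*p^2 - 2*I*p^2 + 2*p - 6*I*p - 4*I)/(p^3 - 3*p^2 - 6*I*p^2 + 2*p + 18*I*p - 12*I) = (p^3 + p^2*(3 - 2*I) + p*(2 - 6*I) - 4*I)/(p^3 + p^2*(-3 - 6*I) + p*(2 + 18*I) - 12*I)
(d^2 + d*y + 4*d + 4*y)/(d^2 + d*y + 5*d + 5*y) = (d + 4)/(d + 5)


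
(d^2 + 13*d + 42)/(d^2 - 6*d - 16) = (d^2 + 13*d + 42)/(d^2 - 6*d - 16)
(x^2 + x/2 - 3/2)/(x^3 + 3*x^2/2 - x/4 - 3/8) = 4*(x - 1)/(4*x^2 - 1)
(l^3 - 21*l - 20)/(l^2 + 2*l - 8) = (l^2 - 4*l - 5)/(l - 2)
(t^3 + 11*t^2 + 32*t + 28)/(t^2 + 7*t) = t + 4 + 4/t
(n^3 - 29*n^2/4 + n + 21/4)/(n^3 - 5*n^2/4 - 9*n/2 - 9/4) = (n^2 - 8*n + 7)/(n^2 - 2*n - 3)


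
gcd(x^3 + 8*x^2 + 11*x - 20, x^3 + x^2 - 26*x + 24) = x - 1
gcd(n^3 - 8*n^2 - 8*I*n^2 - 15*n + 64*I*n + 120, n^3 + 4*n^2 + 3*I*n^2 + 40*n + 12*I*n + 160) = n - 5*I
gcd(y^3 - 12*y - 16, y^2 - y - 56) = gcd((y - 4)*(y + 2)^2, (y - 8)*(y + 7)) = 1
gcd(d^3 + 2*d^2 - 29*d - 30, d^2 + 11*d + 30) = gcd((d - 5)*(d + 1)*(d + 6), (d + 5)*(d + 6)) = d + 6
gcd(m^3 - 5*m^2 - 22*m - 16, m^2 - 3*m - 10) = m + 2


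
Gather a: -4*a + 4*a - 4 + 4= 0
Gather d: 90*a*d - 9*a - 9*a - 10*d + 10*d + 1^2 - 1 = 90*a*d - 18*a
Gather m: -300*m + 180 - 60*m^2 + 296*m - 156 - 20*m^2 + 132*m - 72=-80*m^2 + 128*m - 48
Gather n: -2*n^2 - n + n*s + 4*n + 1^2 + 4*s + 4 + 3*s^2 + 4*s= -2*n^2 + n*(s + 3) + 3*s^2 + 8*s + 5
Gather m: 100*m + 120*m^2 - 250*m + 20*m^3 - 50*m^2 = 20*m^3 + 70*m^2 - 150*m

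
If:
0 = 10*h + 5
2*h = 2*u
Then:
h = -1/2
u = -1/2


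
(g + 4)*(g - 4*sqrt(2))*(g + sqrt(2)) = g^3 - 3*sqrt(2)*g^2 + 4*g^2 - 12*sqrt(2)*g - 8*g - 32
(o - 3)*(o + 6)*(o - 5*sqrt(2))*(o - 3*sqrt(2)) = o^4 - 8*sqrt(2)*o^3 + 3*o^3 - 24*sqrt(2)*o^2 + 12*o^2 + 90*o + 144*sqrt(2)*o - 540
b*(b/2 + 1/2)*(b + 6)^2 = b^4/2 + 13*b^3/2 + 24*b^2 + 18*b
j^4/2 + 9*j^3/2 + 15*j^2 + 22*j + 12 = (j/2 + 1)*(j + 2)^2*(j + 3)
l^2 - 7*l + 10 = (l - 5)*(l - 2)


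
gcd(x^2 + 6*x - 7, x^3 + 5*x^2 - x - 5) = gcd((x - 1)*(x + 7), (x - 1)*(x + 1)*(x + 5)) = x - 1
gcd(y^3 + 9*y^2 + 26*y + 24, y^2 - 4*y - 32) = y + 4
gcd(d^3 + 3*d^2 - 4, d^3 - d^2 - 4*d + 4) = d^2 + d - 2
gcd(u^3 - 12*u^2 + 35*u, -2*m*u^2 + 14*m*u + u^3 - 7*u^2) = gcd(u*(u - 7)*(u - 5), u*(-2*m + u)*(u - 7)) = u^2 - 7*u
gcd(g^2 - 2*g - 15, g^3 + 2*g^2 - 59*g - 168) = g + 3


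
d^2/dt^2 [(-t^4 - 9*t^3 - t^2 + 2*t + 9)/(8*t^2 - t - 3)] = 2*(-64*t^6 + 24*t^5 + 69*t^4 - 129*t^3 + 1521*t^2 - 315*t + 210)/(512*t^6 - 192*t^5 - 552*t^4 + 143*t^3 + 207*t^2 - 27*t - 27)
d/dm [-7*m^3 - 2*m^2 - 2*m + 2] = -21*m^2 - 4*m - 2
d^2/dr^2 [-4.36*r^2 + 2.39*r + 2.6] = -8.72000000000000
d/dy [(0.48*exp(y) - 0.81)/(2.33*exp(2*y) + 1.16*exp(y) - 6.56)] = (-1.1184*exp(2*y) + 3.7746*exp(y) - 2.2092)*exp(y)/(5.4289*exp(4*y) + 5.4056*exp(3*y) - 29.224*exp(2*y) - 15.2192*exp(y) + 43.0336)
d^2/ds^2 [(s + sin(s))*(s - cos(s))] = sqrt(2)*s*cos(s + pi/4) + 2*sin(2*s) + 2*sqrt(2)*sin(s + pi/4) + 2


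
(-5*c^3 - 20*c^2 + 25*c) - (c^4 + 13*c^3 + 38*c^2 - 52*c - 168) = -c^4 - 18*c^3 - 58*c^2 + 77*c + 168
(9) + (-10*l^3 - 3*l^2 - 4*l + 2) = -10*l^3 - 3*l^2 - 4*l + 11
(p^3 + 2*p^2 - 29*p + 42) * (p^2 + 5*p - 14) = p^5 + 7*p^4 - 33*p^3 - 131*p^2 + 616*p - 588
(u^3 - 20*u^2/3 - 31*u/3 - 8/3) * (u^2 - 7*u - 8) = u^5 - 41*u^4/3 + 85*u^3/3 + 123*u^2 + 304*u/3 + 64/3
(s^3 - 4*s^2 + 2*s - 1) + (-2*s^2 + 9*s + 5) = s^3 - 6*s^2 + 11*s + 4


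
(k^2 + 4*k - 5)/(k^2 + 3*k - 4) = (k + 5)/(k + 4)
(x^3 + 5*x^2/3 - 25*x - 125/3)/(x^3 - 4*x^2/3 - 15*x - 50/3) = (x + 5)/(x + 2)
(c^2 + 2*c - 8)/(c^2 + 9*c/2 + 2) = 2*(c - 2)/(2*c + 1)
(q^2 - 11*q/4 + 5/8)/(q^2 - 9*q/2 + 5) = (q - 1/4)/(q - 2)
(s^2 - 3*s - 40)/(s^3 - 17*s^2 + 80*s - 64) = (s + 5)/(s^2 - 9*s + 8)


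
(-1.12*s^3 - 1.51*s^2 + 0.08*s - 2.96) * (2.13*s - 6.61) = -2.3856*s^4 + 4.1869*s^3 + 10.1515*s^2 - 6.8336*s + 19.5656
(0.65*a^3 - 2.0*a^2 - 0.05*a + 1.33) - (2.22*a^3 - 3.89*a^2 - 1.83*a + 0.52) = -1.57*a^3 + 1.89*a^2 + 1.78*a + 0.81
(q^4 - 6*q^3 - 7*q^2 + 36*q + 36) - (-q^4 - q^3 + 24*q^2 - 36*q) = 2*q^4 - 5*q^3 - 31*q^2 + 72*q + 36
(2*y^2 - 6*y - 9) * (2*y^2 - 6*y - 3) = 4*y^4 - 24*y^3 + 12*y^2 + 72*y + 27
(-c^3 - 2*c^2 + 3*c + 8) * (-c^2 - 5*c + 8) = c^5 + 7*c^4 - c^3 - 39*c^2 - 16*c + 64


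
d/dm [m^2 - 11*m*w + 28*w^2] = 2*m - 11*w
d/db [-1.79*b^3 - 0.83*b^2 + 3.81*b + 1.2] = -5.37*b^2 - 1.66*b + 3.81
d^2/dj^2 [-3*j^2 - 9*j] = -6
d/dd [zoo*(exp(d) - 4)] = zoo*exp(d)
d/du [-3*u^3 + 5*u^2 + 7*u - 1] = -9*u^2 + 10*u + 7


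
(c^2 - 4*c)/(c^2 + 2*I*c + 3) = c*(c - 4)/(c^2 + 2*I*c + 3)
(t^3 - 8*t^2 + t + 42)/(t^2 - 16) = (t^3 - 8*t^2 + t + 42)/(t^2 - 16)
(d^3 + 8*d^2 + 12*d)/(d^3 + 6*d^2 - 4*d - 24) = d/(d - 2)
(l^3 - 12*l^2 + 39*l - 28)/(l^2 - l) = l - 11 + 28/l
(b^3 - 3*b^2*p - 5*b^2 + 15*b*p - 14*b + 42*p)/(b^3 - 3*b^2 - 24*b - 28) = (b - 3*p)/(b + 2)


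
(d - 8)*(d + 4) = d^2 - 4*d - 32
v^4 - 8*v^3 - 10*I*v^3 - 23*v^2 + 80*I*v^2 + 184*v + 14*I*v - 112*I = (v - 8)*(v - 7*I)*(v - 2*I)*(v - I)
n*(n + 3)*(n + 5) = n^3 + 8*n^2 + 15*n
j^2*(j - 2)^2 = j^4 - 4*j^3 + 4*j^2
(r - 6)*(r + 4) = r^2 - 2*r - 24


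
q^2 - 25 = (q - 5)*(q + 5)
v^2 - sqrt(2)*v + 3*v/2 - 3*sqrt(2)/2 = (v + 3/2)*(v - sqrt(2))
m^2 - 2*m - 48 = (m - 8)*(m + 6)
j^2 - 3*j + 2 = (j - 2)*(j - 1)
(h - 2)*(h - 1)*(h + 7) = h^3 + 4*h^2 - 19*h + 14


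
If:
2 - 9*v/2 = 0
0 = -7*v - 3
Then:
No Solution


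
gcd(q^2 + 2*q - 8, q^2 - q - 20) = q + 4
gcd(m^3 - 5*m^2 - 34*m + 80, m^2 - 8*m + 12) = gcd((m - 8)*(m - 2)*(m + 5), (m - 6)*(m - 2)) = m - 2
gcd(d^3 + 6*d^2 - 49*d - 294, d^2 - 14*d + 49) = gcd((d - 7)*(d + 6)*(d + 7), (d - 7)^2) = d - 7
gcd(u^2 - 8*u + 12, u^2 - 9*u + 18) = u - 6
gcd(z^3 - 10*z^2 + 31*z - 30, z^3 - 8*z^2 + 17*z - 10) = z^2 - 7*z + 10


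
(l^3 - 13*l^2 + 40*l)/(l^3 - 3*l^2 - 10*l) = (l - 8)/(l + 2)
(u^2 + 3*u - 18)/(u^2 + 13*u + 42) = (u - 3)/(u + 7)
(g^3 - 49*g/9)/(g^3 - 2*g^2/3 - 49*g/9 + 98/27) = 3*g/(3*g - 2)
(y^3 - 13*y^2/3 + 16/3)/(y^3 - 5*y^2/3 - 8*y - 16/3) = (3*y - 4)/(3*y + 4)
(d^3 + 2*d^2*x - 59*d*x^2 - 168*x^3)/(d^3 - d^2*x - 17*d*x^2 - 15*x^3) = (-d^2 + d*x + 56*x^2)/(-d^2 + 4*d*x + 5*x^2)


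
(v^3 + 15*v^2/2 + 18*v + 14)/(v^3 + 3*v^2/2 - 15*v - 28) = (v + 2)/(v - 4)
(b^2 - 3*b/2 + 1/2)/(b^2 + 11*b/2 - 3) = (b - 1)/(b + 6)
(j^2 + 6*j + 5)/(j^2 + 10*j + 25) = (j + 1)/(j + 5)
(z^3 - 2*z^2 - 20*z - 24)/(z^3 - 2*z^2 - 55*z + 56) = (z^3 - 2*z^2 - 20*z - 24)/(z^3 - 2*z^2 - 55*z + 56)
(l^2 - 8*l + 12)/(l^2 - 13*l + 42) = (l - 2)/(l - 7)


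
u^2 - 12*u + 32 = (u - 8)*(u - 4)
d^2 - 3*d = d*(d - 3)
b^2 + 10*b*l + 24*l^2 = (b + 4*l)*(b + 6*l)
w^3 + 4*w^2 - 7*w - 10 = (w - 2)*(w + 1)*(w + 5)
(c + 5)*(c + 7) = c^2 + 12*c + 35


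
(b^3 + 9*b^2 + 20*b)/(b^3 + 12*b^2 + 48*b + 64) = b*(b + 5)/(b^2 + 8*b + 16)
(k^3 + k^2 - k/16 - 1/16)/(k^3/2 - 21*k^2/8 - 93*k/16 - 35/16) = (-16*k^3 - 16*k^2 + k + 1)/(-8*k^3 + 42*k^2 + 93*k + 35)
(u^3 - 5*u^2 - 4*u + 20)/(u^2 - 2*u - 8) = (u^2 - 7*u + 10)/(u - 4)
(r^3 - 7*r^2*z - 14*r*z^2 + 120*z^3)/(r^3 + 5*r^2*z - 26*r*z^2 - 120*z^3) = (r - 6*z)/(r + 6*z)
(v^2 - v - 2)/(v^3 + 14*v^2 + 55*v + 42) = (v - 2)/(v^2 + 13*v + 42)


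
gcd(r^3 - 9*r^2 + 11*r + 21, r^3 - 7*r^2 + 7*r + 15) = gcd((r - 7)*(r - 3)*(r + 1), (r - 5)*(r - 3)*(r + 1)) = r^2 - 2*r - 3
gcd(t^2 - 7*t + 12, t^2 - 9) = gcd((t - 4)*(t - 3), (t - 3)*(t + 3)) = t - 3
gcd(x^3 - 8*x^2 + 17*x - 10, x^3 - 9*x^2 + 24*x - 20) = x^2 - 7*x + 10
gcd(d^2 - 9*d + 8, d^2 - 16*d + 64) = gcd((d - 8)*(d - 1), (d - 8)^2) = d - 8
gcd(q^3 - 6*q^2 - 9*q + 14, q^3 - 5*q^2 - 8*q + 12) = q^2 + q - 2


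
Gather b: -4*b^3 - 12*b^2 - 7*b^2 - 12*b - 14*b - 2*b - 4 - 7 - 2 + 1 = -4*b^3 - 19*b^2 - 28*b - 12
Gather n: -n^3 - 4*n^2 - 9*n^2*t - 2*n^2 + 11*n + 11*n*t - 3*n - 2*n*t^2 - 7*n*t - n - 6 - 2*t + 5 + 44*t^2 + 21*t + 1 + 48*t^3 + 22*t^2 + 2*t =-n^3 + n^2*(-9*t - 6) + n*(-2*t^2 + 4*t + 7) + 48*t^3 + 66*t^2 + 21*t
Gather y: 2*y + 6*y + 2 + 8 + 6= 8*y + 16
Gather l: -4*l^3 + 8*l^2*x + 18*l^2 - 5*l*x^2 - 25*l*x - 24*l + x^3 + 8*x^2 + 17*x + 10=-4*l^3 + l^2*(8*x + 18) + l*(-5*x^2 - 25*x - 24) + x^3 + 8*x^2 + 17*x + 10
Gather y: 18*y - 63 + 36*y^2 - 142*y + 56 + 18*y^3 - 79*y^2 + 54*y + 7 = 18*y^3 - 43*y^2 - 70*y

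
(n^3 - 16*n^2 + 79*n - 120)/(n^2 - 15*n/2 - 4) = 2*(n^2 - 8*n + 15)/(2*n + 1)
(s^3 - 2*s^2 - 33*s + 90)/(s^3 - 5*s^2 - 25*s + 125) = (s^2 + 3*s - 18)/(s^2 - 25)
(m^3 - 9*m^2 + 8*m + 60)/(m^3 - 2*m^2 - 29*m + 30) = (m^2 - 3*m - 10)/(m^2 + 4*m - 5)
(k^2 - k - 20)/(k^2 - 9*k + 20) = (k + 4)/(k - 4)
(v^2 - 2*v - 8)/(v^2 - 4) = (v - 4)/(v - 2)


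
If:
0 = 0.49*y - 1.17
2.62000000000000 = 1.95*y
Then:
No Solution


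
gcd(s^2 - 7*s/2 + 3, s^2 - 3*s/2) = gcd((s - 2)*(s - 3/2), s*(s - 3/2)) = s - 3/2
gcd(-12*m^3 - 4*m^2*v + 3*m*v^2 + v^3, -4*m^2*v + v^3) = -4*m^2 + v^2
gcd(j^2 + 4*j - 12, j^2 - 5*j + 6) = j - 2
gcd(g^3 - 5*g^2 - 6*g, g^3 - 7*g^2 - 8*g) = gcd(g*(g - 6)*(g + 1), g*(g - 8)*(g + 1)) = g^2 + g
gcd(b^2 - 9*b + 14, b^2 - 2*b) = b - 2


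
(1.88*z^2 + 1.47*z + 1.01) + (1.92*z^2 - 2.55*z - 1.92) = 3.8*z^2 - 1.08*z - 0.91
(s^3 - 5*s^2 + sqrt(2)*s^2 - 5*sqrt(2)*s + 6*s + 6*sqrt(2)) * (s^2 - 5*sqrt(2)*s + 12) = s^5 - 4*sqrt(2)*s^4 - 5*s^4 + 8*s^3 + 20*sqrt(2)*s^3 - 12*sqrt(2)*s^2 - 10*s^2 - 60*sqrt(2)*s + 12*s + 72*sqrt(2)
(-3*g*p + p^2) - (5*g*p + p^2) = -8*g*p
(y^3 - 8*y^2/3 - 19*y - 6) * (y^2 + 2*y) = y^5 - 2*y^4/3 - 73*y^3/3 - 44*y^2 - 12*y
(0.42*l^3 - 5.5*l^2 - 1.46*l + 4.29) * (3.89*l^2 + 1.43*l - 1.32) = 1.6338*l^5 - 20.7944*l^4 - 14.0988*l^3 + 21.8603*l^2 + 8.0619*l - 5.6628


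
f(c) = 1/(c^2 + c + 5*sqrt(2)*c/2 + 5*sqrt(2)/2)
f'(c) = (-2*c - 5*sqrt(2)/2 - 1)/(c^2 + c + 5*sqrt(2)*c/2 + 5*sqrt(2)/2)^2 = 2*(-4*c - 5*sqrt(2) - 2)/(2*c^2 + 2*c + 5*sqrt(2)*c + 5*sqrt(2))^2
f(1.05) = 0.11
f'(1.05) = -0.08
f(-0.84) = 2.32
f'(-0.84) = -15.35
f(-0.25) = 0.41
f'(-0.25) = -0.66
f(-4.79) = 0.21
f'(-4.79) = 0.22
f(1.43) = 0.08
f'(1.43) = -0.05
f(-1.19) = -2.24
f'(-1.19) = -10.85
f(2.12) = 0.06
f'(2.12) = -0.03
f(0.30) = 0.20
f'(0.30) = -0.21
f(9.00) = 0.01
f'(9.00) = 0.00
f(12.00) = 0.00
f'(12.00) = 0.00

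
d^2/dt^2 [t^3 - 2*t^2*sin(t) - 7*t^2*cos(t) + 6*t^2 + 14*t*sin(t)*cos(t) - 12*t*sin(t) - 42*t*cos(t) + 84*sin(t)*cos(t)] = 2*t^2*sin(t) + 7*t^2*cos(t) + 40*t*sin(t) - 28*t*sin(2*t) + 34*t*cos(t) + 6*t + 80*sin(t) - 168*sin(2*t) - 38*cos(t) + 28*cos(2*t) + 12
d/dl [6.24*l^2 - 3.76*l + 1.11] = 12.48*l - 3.76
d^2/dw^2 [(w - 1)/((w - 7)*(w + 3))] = 2*(w^3 - 3*w^2 + 75*w - 121)/(w^6 - 12*w^5 - 15*w^4 + 440*w^3 + 315*w^2 - 5292*w - 9261)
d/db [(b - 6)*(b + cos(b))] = b + (6 - b)*(sin(b) - 1) + cos(b)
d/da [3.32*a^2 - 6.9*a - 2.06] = 6.64*a - 6.9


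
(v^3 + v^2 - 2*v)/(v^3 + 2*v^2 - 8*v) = (v^2 + v - 2)/(v^2 + 2*v - 8)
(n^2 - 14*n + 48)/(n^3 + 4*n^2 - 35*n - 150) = (n - 8)/(n^2 + 10*n + 25)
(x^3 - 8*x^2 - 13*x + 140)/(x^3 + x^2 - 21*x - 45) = (x^2 - 3*x - 28)/(x^2 + 6*x + 9)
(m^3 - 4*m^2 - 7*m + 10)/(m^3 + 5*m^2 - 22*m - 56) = (m^2 - 6*m + 5)/(m^2 + 3*m - 28)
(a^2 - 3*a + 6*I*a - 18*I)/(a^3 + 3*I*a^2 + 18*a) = (a - 3)/(a*(a - 3*I))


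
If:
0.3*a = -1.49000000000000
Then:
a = -4.97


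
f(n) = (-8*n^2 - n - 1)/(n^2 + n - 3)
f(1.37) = -70.41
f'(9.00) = -0.01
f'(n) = (-16*n - 1)/(n^2 + n - 3) + (-2*n - 1)*(-8*n^2 - n - 1)/(n^2 + n - 3)^2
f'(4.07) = 0.29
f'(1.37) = 973.79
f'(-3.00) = -23.22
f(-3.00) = -23.33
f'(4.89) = 0.12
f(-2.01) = 32.28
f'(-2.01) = -132.65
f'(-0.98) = -5.67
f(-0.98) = 2.55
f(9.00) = -7.56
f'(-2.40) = -1206.17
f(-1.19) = 4.02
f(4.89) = -7.64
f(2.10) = -10.93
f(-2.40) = -124.11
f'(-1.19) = -8.50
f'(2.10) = 6.34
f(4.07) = -7.80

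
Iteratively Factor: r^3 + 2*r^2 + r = (r)*(r^2 + 2*r + 1) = r*(r + 1)*(r + 1)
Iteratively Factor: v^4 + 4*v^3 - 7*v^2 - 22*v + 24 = (v + 3)*(v^3 + v^2 - 10*v + 8) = (v - 2)*(v + 3)*(v^2 + 3*v - 4) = (v - 2)*(v - 1)*(v + 3)*(v + 4)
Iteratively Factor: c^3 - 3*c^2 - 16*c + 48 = (c + 4)*(c^2 - 7*c + 12) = (c - 3)*(c + 4)*(c - 4)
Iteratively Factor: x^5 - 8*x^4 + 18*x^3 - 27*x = (x - 3)*(x^4 - 5*x^3 + 3*x^2 + 9*x) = (x - 3)*(x + 1)*(x^3 - 6*x^2 + 9*x) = x*(x - 3)*(x + 1)*(x^2 - 6*x + 9) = x*(x - 3)^2*(x + 1)*(x - 3)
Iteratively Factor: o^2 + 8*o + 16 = (o + 4)*(o + 4)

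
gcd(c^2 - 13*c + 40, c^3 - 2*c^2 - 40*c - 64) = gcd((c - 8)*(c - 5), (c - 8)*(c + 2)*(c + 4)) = c - 8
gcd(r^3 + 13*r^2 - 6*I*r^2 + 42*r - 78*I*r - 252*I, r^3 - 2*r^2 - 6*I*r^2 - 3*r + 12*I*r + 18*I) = r - 6*I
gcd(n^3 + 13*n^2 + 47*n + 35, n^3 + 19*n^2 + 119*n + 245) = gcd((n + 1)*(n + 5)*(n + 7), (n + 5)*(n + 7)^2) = n^2 + 12*n + 35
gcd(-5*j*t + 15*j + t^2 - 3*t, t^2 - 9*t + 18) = t - 3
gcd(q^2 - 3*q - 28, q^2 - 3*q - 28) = q^2 - 3*q - 28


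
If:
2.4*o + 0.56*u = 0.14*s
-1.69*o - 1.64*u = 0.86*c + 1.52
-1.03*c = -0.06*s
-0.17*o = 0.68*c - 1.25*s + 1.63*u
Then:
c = -0.08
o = 0.16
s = -1.40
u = -1.05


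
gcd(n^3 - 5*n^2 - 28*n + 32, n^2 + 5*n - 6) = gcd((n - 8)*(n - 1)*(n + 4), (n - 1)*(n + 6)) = n - 1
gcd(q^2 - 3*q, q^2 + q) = q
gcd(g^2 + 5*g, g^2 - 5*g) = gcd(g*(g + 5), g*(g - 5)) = g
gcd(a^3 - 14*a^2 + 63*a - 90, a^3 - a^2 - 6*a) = a - 3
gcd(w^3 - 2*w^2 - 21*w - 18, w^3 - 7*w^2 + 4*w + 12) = w^2 - 5*w - 6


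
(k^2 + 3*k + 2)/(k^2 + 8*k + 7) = (k + 2)/(k + 7)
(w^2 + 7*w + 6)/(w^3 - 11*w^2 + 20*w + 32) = (w + 6)/(w^2 - 12*w + 32)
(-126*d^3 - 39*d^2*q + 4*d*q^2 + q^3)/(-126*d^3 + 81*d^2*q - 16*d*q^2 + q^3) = (21*d^2 + 10*d*q + q^2)/(21*d^2 - 10*d*q + q^2)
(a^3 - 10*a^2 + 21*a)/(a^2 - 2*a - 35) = a*(a - 3)/(a + 5)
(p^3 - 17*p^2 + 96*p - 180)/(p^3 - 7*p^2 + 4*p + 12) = (p^2 - 11*p + 30)/(p^2 - p - 2)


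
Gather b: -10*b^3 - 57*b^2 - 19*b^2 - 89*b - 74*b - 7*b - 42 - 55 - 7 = -10*b^3 - 76*b^2 - 170*b - 104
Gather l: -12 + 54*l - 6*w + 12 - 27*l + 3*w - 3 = 27*l - 3*w - 3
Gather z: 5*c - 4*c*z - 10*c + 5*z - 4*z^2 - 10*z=-5*c - 4*z^2 + z*(-4*c - 5)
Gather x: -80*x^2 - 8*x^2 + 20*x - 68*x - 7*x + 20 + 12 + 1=-88*x^2 - 55*x + 33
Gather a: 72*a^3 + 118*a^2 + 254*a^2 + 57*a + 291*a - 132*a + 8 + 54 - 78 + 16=72*a^3 + 372*a^2 + 216*a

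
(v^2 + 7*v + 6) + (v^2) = 2*v^2 + 7*v + 6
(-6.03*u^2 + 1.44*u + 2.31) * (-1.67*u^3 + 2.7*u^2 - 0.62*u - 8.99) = 10.0701*u^5 - 18.6858*u^4 + 3.7689*u^3 + 59.5539*u^2 - 14.3778*u - 20.7669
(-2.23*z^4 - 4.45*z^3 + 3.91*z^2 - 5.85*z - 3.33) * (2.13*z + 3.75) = -4.7499*z^5 - 17.841*z^4 - 8.3592*z^3 + 2.202*z^2 - 29.0304*z - 12.4875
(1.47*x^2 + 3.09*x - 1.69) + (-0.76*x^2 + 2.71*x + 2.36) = 0.71*x^2 + 5.8*x + 0.67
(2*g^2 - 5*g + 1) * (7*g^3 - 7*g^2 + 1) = 14*g^5 - 49*g^4 + 42*g^3 - 5*g^2 - 5*g + 1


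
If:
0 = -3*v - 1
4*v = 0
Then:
No Solution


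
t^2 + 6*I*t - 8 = (t + 2*I)*(t + 4*I)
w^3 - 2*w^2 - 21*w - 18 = (w - 6)*(w + 1)*(w + 3)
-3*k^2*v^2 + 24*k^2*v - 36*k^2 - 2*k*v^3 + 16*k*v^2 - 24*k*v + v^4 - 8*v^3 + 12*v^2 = (-3*k + v)*(k + v)*(v - 6)*(v - 2)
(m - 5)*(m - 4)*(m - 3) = m^3 - 12*m^2 + 47*m - 60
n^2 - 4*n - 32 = (n - 8)*(n + 4)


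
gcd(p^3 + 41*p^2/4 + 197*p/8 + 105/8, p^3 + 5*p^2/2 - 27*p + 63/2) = p + 7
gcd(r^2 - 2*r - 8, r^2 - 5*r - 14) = r + 2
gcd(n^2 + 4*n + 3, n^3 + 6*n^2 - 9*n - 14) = n + 1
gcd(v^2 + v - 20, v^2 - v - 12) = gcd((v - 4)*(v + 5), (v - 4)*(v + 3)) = v - 4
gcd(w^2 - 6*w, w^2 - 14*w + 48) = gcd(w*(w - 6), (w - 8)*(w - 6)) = w - 6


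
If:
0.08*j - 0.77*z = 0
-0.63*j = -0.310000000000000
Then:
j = 0.49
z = 0.05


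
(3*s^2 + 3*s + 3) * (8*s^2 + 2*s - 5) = 24*s^4 + 30*s^3 + 15*s^2 - 9*s - 15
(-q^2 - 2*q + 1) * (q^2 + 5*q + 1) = -q^4 - 7*q^3 - 10*q^2 + 3*q + 1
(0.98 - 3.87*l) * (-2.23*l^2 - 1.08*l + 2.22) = 8.6301*l^3 + 1.9942*l^2 - 9.6498*l + 2.1756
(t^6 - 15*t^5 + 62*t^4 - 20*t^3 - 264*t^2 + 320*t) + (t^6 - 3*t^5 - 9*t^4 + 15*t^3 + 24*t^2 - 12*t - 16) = 2*t^6 - 18*t^5 + 53*t^4 - 5*t^3 - 240*t^2 + 308*t - 16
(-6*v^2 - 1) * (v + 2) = -6*v^3 - 12*v^2 - v - 2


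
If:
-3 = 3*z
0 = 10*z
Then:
No Solution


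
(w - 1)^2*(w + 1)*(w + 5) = w^4 + 4*w^3 - 6*w^2 - 4*w + 5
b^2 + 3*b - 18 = (b - 3)*(b + 6)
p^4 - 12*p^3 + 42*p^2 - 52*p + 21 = (p - 7)*(p - 3)*(p - 1)^2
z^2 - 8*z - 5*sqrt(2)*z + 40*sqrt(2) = (z - 8)*(z - 5*sqrt(2))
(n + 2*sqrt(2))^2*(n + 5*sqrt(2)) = n^3 + 9*sqrt(2)*n^2 + 48*n + 40*sqrt(2)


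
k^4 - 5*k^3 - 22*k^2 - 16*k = k*(k - 8)*(k + 1)*(k + 2)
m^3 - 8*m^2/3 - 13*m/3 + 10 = (m - 3)*(m - 5/3)*(m + 2)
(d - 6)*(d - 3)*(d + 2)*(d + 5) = d^4 - 2*d^3 - 35*d^2 + 36*d + 180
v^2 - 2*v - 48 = (v - 8)*(v + 6)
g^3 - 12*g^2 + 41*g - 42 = (g - 7)*(g - 3)*(g - 2)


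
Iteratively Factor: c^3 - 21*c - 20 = (c + 1)*(c^2 - c - 20) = (c + 1)*(c + 4)*(c - 5)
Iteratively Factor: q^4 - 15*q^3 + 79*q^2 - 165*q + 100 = (q - 1)*(q^3 - 14*q^2 + 65*q - 100) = (q - 5)*(q - 1)*(q^2 - 9*q + 20) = (q - 5)^2*(q - 1)*(q - 4)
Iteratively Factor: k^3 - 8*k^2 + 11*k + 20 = (k - 5)*(k^2 - 3*k - 4) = (k - 5)*(k - 4)*(k + 1)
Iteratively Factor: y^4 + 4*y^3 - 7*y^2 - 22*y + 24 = (y + 4)*(y^3 - 7*y + 6) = (y - 2)*(y + 4)*(y^2 + 2*y - 3) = (y - 2)*(y - 1)*(y + 4)*(y + 3)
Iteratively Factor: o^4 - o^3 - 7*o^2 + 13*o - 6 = (o - 2)*(o^3 + o^2 - 5*o + 3) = (o - 2)*(o - 1)*(o^2 + 2*o - 3) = (o - 2)*(o - 1)^2*(o + 3)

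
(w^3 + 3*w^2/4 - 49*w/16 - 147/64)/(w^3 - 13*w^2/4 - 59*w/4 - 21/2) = (w^2 - w - 21/16)/(w^2 - 5*w - 6)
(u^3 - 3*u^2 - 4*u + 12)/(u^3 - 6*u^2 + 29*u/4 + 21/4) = 4*(u^2 - 4)/(4*u^2 - 12*u - 7)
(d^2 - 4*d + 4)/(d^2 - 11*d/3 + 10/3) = 3*(d - 2)/(3*d - 5)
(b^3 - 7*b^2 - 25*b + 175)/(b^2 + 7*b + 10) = (b^2 - 12*b + 35)/(b + 2)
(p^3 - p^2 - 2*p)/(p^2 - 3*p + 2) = p*(p + 1)/(p - 1)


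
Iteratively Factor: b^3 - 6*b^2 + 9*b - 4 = (b - 1)*(b^2 - 5*b + 4) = (b - 4)*(b - 1)*(b - 1)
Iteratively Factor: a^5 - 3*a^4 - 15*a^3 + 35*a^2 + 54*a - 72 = (a - 3)*(a^4 - 15*a^2 - 10*a + 24) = (a - 4)*(a - 3)*(a^3 + 4*a^2 + a - 6) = (a - 4)*(a - 3)*(a - 1)*(a^2 + 5*a + 6) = (a - 4)*(a - 3)*(a - 1)*(a + 2)*(a + 3)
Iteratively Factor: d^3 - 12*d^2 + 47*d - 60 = (d - 5)*(d^2 - 7*d + 12) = (d - 5)*(d - 3)*(d - 4)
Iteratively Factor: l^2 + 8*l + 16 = (l + 4)*(l + 4)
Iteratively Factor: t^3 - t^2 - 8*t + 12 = (t - 2)*(t^2 + t - 6) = (t - 2)^2*(t + 3)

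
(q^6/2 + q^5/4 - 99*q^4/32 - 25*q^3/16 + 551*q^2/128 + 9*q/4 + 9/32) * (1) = q^6/2 + q^5/4 - 99*q^4/32 - 25*q^3/16 + 551*q^2/128 + 9*q/4 + 9/32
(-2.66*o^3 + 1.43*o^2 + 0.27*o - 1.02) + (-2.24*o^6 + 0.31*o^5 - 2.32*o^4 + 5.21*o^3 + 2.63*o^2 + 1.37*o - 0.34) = -2.24*o^6 + 0.31*o^5 - 2.32*o^4 + 2.55*o^3 + 4.06*o^2 + 1.64*o - 1.36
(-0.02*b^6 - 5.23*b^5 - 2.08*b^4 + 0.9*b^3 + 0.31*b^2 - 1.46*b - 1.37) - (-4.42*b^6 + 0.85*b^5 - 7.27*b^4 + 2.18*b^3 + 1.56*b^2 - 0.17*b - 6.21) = 4.4*b^6 - 6.08*b^5 + 5.19*b^4 - 1.28*b^3 - 1.25*b^2 - 1.29*b + 4.84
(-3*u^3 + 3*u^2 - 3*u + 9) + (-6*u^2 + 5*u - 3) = -3*u^3 - 3*u^2 + 2*u + 6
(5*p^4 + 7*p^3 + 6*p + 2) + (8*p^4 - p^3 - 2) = 13*p^4 + 6*p^3 + 6*p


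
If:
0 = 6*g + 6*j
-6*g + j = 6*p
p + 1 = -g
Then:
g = 6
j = -6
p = -7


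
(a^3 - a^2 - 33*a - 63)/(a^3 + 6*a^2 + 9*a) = (a - 7)/a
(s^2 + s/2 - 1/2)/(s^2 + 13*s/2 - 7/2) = (s + 1)/(s + 7)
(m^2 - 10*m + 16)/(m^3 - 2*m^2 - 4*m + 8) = (m - 8)/(m^2 - 4)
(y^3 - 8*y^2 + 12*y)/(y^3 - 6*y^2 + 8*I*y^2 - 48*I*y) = (y - 2)/(y + 8*I)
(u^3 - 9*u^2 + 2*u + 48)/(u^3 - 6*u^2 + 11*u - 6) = (u^2 - 6*u - 16)/(u^2 - 3*u + 2)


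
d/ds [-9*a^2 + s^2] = 2*s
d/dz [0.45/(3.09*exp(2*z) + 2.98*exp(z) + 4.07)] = (-2.781*exp(z) - 1.341)*exp(z)/(3.09*exp(2*z) + 2.98*exp(z) + 4.07)^2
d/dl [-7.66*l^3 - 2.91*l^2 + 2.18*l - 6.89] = -22.98*l^2 - 5.82*l + 2.18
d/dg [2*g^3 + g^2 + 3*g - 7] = 6*g^2 + 2*g + 3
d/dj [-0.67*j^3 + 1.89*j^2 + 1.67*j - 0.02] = -2.01*j^2 + 3.78*j + 1.67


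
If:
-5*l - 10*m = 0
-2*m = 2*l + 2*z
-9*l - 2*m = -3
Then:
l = 3/8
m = -3/16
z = -3/16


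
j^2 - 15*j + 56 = (j - 8)*(j - 7)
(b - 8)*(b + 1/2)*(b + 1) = b^3 - 13*b^2/2 - 23*b/2 - 4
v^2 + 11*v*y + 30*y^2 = (v + 5*y)*(v + 6*y)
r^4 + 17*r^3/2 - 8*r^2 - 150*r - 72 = (r - 4)*(r + 1/2)*(r + 6)^2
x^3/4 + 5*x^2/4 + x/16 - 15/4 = (x/4 + 1)*(x - 3/2)*(x + 5/2)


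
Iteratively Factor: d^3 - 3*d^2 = (d)*(d^2 - 3*d) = d^2*(d - 3)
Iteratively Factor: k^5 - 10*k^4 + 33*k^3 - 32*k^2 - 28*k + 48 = (k - 2)*(k^4 - 8*k^3 + 17*k^2 + 2*k - 24) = (k - 4)*(k - 2)*(k^3 - 4*k^2 + k + 6) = (k - 4)*(k - 2)^2*(k^2 - 2*k - 3) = (k - 4)*(k - 2)^2*(k + 1)*(k - 3)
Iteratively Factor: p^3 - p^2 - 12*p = (p - 4)*(p^2 + 3*p) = p*(p - 4)*(p + 3)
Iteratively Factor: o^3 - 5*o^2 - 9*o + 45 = (o + 3)*(o^2 - 8*o + 15) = (o - 5)*(o + 3)*(o - 3)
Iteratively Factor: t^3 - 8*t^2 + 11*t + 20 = (t + 1)*(t^2 - 9*t + 20) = (t - 4)*(t + 1)*(t - 5)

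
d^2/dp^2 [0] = 0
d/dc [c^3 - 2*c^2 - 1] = c*(3*c - 4)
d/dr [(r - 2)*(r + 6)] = 2*r + 4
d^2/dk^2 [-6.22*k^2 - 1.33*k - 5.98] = -12.4400000000000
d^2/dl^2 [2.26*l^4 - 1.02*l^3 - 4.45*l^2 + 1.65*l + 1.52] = 27.12*l^2 - 6.12*l - 8.9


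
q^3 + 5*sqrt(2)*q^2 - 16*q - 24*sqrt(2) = (q - 2*sqrt(2))*(q + sqrt(2))*(q + 6*sqrt(2))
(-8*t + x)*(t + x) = -8*t^2 - 7*t*x + x^2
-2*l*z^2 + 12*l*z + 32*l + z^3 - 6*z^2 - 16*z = (-2*l + z)*(z - 8)*(z + 2)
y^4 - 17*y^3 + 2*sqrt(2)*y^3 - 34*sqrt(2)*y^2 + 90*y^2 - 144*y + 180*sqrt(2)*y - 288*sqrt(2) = (y - 8)*(y - 6)*(y - 3)*(y + 2*sqrt(2))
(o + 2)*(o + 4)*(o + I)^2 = o^4 + 6*o^3 + 2*I*o^3 + 7*o^2 + 12*I*o^2 - 6*o + 16*I*o - 8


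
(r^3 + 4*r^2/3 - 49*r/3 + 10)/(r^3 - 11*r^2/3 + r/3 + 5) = (3*r^2 + 13*r - 10)/(3*r^2 - 2*r - 5)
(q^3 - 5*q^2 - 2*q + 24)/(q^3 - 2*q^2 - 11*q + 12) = (q^2 - q - 6)/(q^2 + 2*q - 3)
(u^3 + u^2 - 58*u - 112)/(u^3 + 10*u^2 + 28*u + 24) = (u^2 - u - 56)/(u^2 + 8*u + 12)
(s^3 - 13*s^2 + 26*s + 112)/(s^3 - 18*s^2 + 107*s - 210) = (s^2 - 6*s - 16)/(s^2 - 11*s + 30)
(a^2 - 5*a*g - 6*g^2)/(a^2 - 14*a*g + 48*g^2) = (a + g)/(a - 8*g)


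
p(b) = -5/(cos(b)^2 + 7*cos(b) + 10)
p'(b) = -5*(2*sin(b)*cos(b) + 7*sin(b))/(cos(b)^2 + 7*cos(b) + 10)^2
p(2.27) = -0.85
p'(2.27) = -0.63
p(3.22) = -1.25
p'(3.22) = 0.12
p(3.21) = -1.25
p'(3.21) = 0.11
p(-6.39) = -0.28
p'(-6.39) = 0.01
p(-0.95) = -0.35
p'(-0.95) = 0.16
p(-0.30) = -0.28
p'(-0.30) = 0.04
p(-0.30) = -0.28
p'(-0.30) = 0.04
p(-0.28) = -0.28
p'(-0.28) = 0.04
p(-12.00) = -0.30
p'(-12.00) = -0.08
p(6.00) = -0.28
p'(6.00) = 0.04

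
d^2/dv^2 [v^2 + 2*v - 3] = 2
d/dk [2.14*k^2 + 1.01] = 4.28*k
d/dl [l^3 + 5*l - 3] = 3*l^2 + 5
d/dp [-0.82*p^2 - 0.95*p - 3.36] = -1.64*p - 0.95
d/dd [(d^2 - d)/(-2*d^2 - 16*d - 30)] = 3*(-3*d^2 - 10*d + 5)/(2*(d^4 + 16*d^3 + 94*d^2 + 240*d + 225))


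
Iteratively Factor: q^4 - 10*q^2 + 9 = (q - 3)*(q^3 + 3*q^2 - q - 3) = (q - 3)*(q - 1)*(q^2 + 4*q + 3) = (q - 3)*(q - 1)*(q + 1)*(q + 3)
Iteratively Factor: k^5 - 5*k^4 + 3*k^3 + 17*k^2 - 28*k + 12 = (k - 2)*(k^4 - 3*k^3 - 3*k^2 + 11*k - 6) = (k - 2)*(k - 1)*(k^3 - 2*k^2 - 5*k + 6) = (k - 2)*(k - 1)^2*(k^2 - k - 6) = (k - 2)*(k - 1)^2*(k + 2)*(k - 3)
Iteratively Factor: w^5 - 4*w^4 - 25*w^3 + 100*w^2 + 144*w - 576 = (w - 4)*(w^4 - 25*w^2 + 144) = (w - 4)*(w - 3)*(w^3 + 3*w^2 - 16*w - 48) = (w - 4)^2*(w - 3)*(w^2 + 7*w + 12) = (w - 4)^2*(w - 3)*(w + 4)*(w + 3)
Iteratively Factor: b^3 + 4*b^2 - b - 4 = (b - 1)*(b^2 + 5*b + 4) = (b - 1)*(b + 4)*(b + 1)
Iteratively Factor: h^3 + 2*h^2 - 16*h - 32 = (h - 4)*(h^2 + 6*h + 8) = (h - 4)*(h + 4)*(h + 2)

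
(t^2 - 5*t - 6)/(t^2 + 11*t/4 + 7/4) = 4*(t - 6)/(4*t + 7)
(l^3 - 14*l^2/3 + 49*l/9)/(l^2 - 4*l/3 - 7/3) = l*(3*l - 7)/(3*(l + 1))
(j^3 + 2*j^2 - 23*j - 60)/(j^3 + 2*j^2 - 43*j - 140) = (j^2 - 2*j - 15)/(j^2 - 2*j - 35)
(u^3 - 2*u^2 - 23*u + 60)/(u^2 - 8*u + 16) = (u^2 + 2*u - 15)/(u - 4)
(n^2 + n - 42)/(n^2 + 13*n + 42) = (n - 6)/(n + 6)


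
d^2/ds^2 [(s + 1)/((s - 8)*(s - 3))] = 2*(s^3 + 3*s^2 - 105*s + 361)/(s^6 - 33*s^5 + 435*s^4 - 2915*s^3 + 10440*s^2 - 19008*s + 13824)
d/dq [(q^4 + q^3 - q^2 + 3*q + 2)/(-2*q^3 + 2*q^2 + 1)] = (-2*q^6 + 4*q^5 + 16*q^3 + 9*q^2 - 10*q + 3)/(4*q^6 - 8*q^5 + 4*q^4 - 4*q^3 + 4*q^2 + 1)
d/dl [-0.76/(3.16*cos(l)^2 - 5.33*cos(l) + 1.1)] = (4.0508 - 4.8032*cos(l))*sin(l)/(3.16*cos(l)^2 - 5.33*cos(l) + 1.1)^2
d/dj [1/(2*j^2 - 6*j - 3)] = 2*(3 - 2*j)/(-2*j^2 + 6*j + 3)^2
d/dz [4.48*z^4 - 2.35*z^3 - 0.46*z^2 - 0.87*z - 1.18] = 17.92*z^3 - 7.05*z^2 - 0.92*z - 0.87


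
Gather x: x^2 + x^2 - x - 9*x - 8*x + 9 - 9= 2*x^2 - 18*x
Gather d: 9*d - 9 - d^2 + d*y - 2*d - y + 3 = -d^2 + d*(y + 7) - y - 6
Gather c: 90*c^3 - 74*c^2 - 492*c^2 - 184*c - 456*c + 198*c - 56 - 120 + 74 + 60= 90*c^3 - 566*c^2 - 442*c - 42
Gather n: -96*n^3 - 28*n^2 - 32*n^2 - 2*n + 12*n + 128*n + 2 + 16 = -96*n^3 - 60*n^2 + 138*n + 18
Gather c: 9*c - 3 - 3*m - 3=9*c - 3*m - 6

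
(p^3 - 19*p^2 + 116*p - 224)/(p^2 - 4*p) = p - 15 + 56/p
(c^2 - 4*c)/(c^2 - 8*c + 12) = c*(c - 4)/(c^2 - 8*c + 12)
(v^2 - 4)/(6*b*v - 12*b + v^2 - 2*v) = (v + 2)/(6*b + v)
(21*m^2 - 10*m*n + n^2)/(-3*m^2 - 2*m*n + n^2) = (-7*m + n)/(m + n)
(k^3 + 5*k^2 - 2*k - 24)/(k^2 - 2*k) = k + 7 + 12/k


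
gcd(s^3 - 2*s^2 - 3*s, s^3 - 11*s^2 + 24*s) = s^2 - 3*s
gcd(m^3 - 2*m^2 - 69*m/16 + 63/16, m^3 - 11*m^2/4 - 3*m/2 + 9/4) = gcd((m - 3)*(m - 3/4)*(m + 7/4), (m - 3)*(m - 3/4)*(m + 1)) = m^2 - 15*m/4 + 9/4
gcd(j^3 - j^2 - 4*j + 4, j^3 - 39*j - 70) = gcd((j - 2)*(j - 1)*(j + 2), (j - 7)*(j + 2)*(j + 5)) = j + 2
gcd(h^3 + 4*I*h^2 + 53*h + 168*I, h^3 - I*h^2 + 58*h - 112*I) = h^2 + I*h + 56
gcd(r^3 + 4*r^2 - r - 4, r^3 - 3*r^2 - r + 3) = r^2 - 1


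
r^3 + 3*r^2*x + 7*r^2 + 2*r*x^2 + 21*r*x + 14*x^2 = (r + 7)*(r + x)*(r + 2*x)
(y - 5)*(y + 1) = y^2 - 4*y - 5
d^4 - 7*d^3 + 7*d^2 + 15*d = d*(d - 5)*(d - 3)*(d + 1)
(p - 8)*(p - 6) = p^2 - 14*p + 48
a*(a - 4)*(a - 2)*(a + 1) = a^4 - 5*a^3 + 2*a^2 + 8*a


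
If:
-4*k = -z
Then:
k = z/4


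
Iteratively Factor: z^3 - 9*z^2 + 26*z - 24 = (z - 4)*(z^2 - 5*z + 6) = (z - 4)*(z - 2)*(z - 3)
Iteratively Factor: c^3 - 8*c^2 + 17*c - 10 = (c - 5)*(c^2 - 3*c + 2) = (c - 5)*(c - 1)*(c - 2)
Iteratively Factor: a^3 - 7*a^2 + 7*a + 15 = (a - 5)*(a^2 - 2*a - 3) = (a - 5)*(a - 3)*(a + 1)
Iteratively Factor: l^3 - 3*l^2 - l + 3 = (l - 3)*(l^2 - 1) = (l - 3)*(l - 1)*(l + 1)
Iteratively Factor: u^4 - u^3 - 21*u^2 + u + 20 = (u + 1)*(u^3 - 2*u^2 - 19*u + 20) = (u + 1)*(u + 4)*(u^2 - 6*u + 5) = (u - 5)*(u + 1)*(u + 4)*(u - 1)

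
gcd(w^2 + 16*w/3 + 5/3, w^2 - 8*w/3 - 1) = w + 1/3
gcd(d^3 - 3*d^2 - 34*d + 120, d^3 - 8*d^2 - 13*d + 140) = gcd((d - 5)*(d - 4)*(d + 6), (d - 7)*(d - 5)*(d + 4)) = d - 5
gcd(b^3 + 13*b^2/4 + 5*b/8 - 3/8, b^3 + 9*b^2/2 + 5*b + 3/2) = b^2 + 7*b/2 + 3/2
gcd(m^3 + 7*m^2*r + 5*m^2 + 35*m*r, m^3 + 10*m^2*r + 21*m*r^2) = m^2 + 7*m*r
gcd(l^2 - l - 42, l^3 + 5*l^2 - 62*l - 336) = l + 6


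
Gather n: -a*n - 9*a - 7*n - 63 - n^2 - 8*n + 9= -9*a - n^2 + n*(-a - 15) - 54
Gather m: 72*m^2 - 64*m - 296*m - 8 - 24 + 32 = 72*m^2 - 360*m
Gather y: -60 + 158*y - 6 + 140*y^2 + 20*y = 140*y^2 + 178*y - 66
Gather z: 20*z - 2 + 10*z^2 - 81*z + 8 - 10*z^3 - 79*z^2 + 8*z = -10*z^3 - 69*z^2 - 53*z + 6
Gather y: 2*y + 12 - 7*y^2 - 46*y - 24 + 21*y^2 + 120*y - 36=14*y^2 + 76*y - 48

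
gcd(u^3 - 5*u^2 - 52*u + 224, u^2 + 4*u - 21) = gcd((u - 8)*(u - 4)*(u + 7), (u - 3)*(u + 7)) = u + 7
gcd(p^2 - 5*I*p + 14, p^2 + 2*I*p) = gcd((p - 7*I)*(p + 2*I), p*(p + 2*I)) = p + 2*I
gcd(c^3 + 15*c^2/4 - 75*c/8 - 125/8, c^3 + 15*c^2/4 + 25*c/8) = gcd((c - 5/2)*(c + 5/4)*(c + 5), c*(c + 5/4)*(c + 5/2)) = c + 5/4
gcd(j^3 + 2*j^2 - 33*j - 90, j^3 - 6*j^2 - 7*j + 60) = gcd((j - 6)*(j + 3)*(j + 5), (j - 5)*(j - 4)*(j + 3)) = j + 3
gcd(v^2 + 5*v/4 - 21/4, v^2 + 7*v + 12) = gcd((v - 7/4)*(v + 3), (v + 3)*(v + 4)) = v + 3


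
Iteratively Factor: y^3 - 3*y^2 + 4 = (y - 2)*(y^2 - y - 2) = (y - 2)^2*(y + 1)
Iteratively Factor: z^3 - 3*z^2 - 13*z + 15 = (z + 3)*(z^2 - 6*z + 5) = (z - 5)*(z + 3)*(z - 1)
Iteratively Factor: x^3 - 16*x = (x + 4)*(x^2 - 4*x) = x*(x + 4)*(x - 4)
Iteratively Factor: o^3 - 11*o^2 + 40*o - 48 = (o - 4)*(o^2 - 7*o + 12) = (o - 4)^2*(o - 3)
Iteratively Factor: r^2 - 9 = (r - 3)*(r + 3)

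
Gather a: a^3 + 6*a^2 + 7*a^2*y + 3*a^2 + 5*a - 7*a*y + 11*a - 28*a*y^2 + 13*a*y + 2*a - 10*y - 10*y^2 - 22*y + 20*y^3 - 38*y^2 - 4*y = a^3 + a^2*(7*y + 9) + a*(-28*y^2 + 6*y + 18) + 20*y^3 - 48*y^2 - 36*y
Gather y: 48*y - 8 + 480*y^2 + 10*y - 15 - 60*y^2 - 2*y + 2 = 420*y^2 + 56*y - 21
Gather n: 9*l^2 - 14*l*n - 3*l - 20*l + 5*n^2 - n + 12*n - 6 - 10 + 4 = 9*l^2 - 23*l + 5*n^2 + n*(11 - 14*l) - 12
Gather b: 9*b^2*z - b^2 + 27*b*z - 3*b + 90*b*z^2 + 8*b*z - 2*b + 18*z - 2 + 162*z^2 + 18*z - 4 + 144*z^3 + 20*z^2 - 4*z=b^2*(9*z - 1) + b*(90*z^2 + 35*z - 5) + 144*z^3 + 182*z^2 + 32*z - 6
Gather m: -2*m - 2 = -2*m - 2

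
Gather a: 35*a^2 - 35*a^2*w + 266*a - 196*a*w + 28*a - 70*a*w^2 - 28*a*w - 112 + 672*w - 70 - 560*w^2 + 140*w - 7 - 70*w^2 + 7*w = a^2*(35 - 35*w) + a*(-70*w^2 - 224*w + 294) - 630*w^2 + 819*w - 189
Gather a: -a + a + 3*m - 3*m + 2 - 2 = 0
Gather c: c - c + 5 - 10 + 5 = 0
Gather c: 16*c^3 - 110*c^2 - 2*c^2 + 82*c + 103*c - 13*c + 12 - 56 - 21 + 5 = 16*c^3 - 112*c^2 + 172*c - 60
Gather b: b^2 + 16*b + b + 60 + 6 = b^2 + 17*b + 66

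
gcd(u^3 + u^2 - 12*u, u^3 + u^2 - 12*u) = u^3 + u^2 - 12*u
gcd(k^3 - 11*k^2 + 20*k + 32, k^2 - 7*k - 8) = k^2 - 7*k - 8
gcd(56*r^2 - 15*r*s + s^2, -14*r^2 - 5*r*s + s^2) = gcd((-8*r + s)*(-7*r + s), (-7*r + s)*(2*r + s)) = 7*r - s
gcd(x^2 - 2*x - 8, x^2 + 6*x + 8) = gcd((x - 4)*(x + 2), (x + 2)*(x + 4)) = x + 2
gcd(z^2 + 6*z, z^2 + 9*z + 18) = z + 6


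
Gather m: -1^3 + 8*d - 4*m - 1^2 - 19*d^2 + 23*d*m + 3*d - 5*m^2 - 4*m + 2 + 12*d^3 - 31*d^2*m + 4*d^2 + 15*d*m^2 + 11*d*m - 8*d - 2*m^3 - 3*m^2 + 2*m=12*d^3 - 15*d^2 + 3*d - 2*m^3 + m^2*(15*d - 8) + m*(-31*d^2 + 34*d - 6)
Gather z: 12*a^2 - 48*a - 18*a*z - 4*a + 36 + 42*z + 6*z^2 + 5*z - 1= 12*a^2 - 52*a + 6*z^2 + z*(47 - 18*a) + 35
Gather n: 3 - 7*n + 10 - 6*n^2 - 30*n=-6*n^2 - 37*n + 13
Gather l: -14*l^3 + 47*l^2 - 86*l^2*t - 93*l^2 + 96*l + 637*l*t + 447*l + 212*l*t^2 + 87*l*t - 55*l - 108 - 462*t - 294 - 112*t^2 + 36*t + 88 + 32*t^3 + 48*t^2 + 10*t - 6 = -14*l^3 + l^2*(-86*t - 46) + l*(212*t^2 + 724*t + 488) + 32*t^3 - 64*t^2 - 416*t - 320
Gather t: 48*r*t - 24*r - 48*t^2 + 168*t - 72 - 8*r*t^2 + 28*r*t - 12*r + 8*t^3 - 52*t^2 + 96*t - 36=-36*r + 8*t^3 + t^2*(-8*r - 100) + t*(76*r + 264) - 108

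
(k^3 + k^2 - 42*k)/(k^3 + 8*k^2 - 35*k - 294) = k/(k + 7)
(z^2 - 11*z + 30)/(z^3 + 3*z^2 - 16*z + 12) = (z^2 - 11*z + 30)/(z^3 + 3*z^2 - 16*z + 12)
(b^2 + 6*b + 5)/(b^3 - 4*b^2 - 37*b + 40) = (b + 1)/(b^2 - 9*b + 8)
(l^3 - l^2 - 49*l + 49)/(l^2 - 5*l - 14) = (l^2 + 6*l - 7)/(l + 2)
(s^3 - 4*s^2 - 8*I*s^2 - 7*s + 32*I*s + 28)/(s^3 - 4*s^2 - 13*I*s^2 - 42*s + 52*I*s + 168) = (s - I)/(s - 6*I)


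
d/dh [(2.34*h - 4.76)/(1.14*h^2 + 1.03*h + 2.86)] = (-2.6676*h^2 + 10.8528*h + 11.5952)/(1.2996*h^4 + 2.3484*h^3 + 7.5817*h^2 + 5.8916*h + 8.1796)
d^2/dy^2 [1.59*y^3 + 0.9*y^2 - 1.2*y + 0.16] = 9.54*y + 1.8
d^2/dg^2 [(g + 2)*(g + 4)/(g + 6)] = 16/(g^3 + 18*g^2 + 108*g + 216)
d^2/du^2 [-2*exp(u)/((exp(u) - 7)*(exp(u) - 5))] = 2*(-exp(4*u) - 12*exp(3*u) + 210*exp(2*u) - 420*exp(u) - 1225)*exp(u)/(exp(6*u) - 36*exp(5*u) + 537*exp(4*u) - 4248*exp(3*u) + 18795*exp(2*u) - 44100*exp(u) + 42875)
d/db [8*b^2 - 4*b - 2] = 16*b - 4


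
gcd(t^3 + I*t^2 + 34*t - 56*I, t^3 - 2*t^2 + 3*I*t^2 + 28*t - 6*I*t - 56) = t^2 + 3*I*t + 28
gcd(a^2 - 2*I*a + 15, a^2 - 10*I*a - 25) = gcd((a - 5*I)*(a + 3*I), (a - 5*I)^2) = a - 5*I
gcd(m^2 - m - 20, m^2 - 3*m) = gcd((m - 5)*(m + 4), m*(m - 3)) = 1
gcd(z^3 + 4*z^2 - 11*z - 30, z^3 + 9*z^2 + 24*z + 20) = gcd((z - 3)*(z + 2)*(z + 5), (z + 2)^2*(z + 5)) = z^2 + 7*z + 10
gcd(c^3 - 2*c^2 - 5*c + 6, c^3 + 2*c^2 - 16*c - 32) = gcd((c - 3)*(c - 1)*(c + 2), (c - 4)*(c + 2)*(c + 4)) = c + 2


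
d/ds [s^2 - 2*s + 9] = 2*s - 2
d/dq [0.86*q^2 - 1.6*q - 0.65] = 1.72*q - 1.6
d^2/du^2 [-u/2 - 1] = 0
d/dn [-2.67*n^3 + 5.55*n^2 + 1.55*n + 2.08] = -8.01*n^2 + 11.1*n + 1.55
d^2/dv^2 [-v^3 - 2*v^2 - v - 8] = -6*v - 4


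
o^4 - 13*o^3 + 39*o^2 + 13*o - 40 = (o - 8)*(o - 5)*(o - 1)*(o + 1)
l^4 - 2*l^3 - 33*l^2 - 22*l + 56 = (l - 7)*(l - 1)*(l + 2)*(l + 4)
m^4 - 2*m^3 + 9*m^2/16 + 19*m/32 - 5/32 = (m - 5/4)*(m - 1)*(m - 1/4)*(m + 1/2)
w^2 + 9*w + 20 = (w + 4)*(w + 5)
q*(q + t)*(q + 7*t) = q^3 + 8*q^2*t + 7*q*t^2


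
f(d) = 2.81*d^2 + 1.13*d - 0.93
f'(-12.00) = -66.31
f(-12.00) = 390.15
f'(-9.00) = -49.45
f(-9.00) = 216.51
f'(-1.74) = -8.65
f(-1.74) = 5.61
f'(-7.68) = -42.03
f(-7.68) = 156.13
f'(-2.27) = -11.63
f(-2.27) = 10.98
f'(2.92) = 17.54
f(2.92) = 26.33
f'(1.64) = 10.35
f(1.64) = 8.48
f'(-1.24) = -5.84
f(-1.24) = 1.99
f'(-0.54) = -1.90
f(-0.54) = -0.72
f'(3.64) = 21.59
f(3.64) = 40.41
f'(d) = 5.62*d + 1.13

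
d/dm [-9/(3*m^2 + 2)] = 54*m/(3*m^2 + 2)^2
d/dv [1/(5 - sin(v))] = cos(v)/(sin(v) - 5)^2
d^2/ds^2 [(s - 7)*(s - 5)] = 2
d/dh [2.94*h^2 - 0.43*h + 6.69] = 5.88*h - 0.43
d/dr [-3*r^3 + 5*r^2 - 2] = r*(10 - 9*r)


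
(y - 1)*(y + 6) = y^2 + 5*y - 6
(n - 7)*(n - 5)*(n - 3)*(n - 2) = n^4 - 17*n^3 + 101*n^2 - 247*n + 210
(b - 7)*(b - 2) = b^2 - 9*b + 14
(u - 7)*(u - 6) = u^2 - 13*u + 42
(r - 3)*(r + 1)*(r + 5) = r^3 + 3*r^2 - 13*r - 15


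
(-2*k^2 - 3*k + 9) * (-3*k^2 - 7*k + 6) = 6*k^4 + 23*k^3 - 18*k^2 - 81*k + 54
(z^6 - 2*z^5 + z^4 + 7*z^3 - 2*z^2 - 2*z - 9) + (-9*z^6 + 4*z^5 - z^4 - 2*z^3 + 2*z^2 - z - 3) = -8*z^6 + 2*z^5 + 5*z^3 - 3*z - 12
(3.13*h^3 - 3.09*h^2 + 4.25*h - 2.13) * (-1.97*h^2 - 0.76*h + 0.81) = -6.1661*h^5 + 3.7085*h^4 - 3.4888*h^3 - 1.5368*h^2 + 5.0613*h - 1.7253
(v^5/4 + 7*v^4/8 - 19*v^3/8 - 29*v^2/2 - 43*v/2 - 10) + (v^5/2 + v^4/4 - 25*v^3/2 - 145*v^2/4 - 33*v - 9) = 3*v^5/4 + 9*v^4/8 - 119*v^3/8 - 203*v^2/4 - 109*v/2 - 19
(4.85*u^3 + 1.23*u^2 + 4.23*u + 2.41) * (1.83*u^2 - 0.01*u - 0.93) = 8.8755*u^5 + 2.2024*u^4 + 3.2181*u^3 + 3.2241*u^2 - 3.958*u - 2.2413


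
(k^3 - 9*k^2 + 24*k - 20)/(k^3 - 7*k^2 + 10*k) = (k - 2)/k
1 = 1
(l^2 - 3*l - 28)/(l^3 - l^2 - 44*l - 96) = (l - 7)/(l^2 - 5*l - 24)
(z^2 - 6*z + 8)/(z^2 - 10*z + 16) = (z - 4)/(z - 8)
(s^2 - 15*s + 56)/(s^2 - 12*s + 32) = (s - 7)/(s - 4)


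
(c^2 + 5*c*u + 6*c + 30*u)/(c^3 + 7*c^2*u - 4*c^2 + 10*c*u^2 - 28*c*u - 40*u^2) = (c + 6)/(c^2 + 2*c*u - 4*c - 8*u)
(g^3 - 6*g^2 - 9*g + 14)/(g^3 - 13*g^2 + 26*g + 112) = (g - 1)/(g - 8)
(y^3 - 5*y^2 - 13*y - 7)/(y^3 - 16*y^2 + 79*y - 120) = (y^3 - 5*y^2 - 13*y - 7)/(y^3 - 16*y^2 + 79*y - 120)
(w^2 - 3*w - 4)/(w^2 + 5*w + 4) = (w - 4)/(w + 4)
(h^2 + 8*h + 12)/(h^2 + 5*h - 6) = (h + 2)/(h - 1)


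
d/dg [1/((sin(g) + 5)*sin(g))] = -(2*sin(g) + 5)*cos(g)/((sin(g) + 5)^2*sin(g)^2)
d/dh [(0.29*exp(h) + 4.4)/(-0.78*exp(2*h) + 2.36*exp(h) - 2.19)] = (0.2262*exp(2*h) + 6.864*exp(h) - 11.0191)*exp(h)/(0.6084*exp(4*h) - 3.6816*exp(3*h) + 8.986*exp(2*h) - 10.3368*exp(h) + 4.7961)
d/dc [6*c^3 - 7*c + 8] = 18*c^2 - 7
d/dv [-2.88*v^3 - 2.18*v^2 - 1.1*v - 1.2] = -8.64*v^2 - 4.36*v - 1.1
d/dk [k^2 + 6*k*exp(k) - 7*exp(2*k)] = 6*k*exp(k) + 2*k - 14*exp(2*k) + 6*exp(k)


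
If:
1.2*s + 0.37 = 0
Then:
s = -0.31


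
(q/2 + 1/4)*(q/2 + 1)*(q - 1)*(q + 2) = q^4/4 + 7*q^3/8 + 3*q^2/8 - q - 1/2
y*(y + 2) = y^2 + 2*y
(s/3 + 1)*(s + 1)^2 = s^3/3 + 5*s^2/3 + 7*s/3 + 1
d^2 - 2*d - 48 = (d - 8)*(d + 6)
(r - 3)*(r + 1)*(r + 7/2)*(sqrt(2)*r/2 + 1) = sqrt(2)*r^4/2 + r^3 + 3*sqrt(2)*r^3/4 - 5*sqrt(2)*r^2 + 3*r^2/2 - 10*r - 21*sqrt(2)*r/4 - 21/2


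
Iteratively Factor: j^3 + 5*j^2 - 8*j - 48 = (j - 3)*(j^2 + 8*j + 16) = (j - 3)*(j + 4)*(j + 4)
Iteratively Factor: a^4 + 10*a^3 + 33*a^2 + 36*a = (a + 3)*(a^3 + 7*a^2 + 12*a) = (a + 3)^2*(a^2 + 4*a) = (a + 3)^2*(a + 4)*(a)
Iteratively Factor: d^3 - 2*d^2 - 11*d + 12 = (d + 3)*(d^2 - 5*d + 4) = (d - 4)*(d + 3)*(d - 1)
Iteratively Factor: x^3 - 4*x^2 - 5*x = (x + 1)*(x^2 - 5*x) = x*(x + 1)*(x - 5)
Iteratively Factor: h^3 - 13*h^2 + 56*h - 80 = (h - 4)*(h^2 - 9*h + 20) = (h - 4)^2*(h - 5)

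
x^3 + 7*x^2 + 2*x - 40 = (x - 2)*(x + 4)*(x + 5)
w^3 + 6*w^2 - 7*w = w*(w - 1)*(w + 7)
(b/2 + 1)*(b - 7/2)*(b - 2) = b^3/2 - 7*b^2/4 - 2*b + 7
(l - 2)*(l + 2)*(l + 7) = l^3 + 7*l^2 - 4*l - 28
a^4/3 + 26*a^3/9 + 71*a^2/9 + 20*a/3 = a*(a/3 + 1)*(a + 5/3)*(a + 4)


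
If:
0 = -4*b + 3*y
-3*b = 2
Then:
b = -2/3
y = -8/9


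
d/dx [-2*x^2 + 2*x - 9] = 2 - 4*x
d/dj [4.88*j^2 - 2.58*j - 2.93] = 9.76*j - 2.58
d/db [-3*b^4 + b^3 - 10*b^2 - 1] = b*(-12*b^2 + 3*b - 20)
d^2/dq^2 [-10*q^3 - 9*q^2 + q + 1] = -60*q - 18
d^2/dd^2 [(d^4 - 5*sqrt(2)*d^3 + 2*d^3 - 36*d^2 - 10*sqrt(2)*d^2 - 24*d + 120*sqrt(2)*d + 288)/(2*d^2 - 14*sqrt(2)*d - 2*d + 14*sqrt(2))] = (d^6 - 21*sqrt(2)*d^5 - 3*d^5 + 63*sqrt(2)*d^4 + 297*d^4 - 679*sqrt(2)*d^3 - 856*d^3 + 1494*d^2 + 2184*sqrt(2)*d^2 - 7014*sqrt(2)*d - 5316*d + 12628*sqrt(2) + 24312)/(d^6 - 21*sqrt(2)*d^5 - 3*d^5 + 63*sqrt(2)*d^4 + 297*d^4 - 749*sqrt(2)*d^3 - 883*d^3 + 882*d^2 + 2079*sqrt(2)*d^2 - 2058*sqrt(2)*d - 294*d + 686*sqrt(2))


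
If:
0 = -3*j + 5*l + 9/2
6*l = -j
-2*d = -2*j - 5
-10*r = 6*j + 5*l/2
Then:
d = 169/46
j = 27/23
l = -9/46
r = -603/920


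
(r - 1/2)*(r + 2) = r^2 + 3*r/2 - 1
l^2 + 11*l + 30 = (l + 5)*(l + 6)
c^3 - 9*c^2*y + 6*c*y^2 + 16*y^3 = (c - 8*y)*(c - 2*y)*(c + y)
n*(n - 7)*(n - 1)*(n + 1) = n^4 - 7*n^3 - n^2 + 7*n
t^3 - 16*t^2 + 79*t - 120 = (t - 8)*(t - 5)*(t - 3)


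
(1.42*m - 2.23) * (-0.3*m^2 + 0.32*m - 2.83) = -0.426*m^3 + 1.1234*m^2 - 4.7322*m + 6.3109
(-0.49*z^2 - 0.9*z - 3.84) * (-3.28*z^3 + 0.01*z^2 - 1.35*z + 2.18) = 1.6072*z^5 + 2.9471*z^4 + 13.2477*z^3 + 0.1084*z^2 + 3.222*z - 8.3712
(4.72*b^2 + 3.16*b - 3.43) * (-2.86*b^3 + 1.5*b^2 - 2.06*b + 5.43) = -13.4992*b^5 - 1.9576*b^4 + 4.8266*b^3 + 13.975*b^2 + 24.2246*b - 18.6249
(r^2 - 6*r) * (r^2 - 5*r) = r^4 - 11*r^3 + 30*r^2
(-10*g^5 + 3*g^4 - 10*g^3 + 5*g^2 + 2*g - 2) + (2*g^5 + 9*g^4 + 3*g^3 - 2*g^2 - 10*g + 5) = -8*g^5 + 12*g^4 - 7*g^3 + 3*g^2 - 8*g + 3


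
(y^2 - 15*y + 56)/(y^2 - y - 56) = (y - 7)/(y + 7)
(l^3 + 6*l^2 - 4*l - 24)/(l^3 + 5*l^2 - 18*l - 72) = (l^2 - 4)/(l^2 - l - 12)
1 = 1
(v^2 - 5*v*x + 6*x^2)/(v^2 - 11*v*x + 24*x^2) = (-v + 2*x)/(-v + 8*x)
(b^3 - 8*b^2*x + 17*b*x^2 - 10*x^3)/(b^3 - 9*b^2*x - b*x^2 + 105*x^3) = (-b^2 + 3*b*x - 2*x^2)/(-b^2 + 4*b*x + 21*x^2)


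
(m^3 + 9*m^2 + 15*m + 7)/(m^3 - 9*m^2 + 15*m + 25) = (m^2 + 8*m + 7)/(m^2 - 10*m + 25)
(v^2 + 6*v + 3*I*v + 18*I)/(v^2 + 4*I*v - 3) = (v + 6)/(v + I)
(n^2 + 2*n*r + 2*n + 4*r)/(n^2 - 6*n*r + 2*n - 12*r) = (-n - 2*r)/(-n + 6*r)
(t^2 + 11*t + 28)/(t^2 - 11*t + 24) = (t^2 + 11*t + 28)/(t^2 - 11*t + 24)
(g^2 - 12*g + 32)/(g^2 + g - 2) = (g^2 - 12*g + 32)/(g^2 + g - 2)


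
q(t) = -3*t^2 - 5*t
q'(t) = -6*t - 5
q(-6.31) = -87.90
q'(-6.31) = 32.86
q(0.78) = -5.73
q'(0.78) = -9.68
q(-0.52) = 1.79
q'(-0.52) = -1.88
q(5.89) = -133.53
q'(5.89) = -40.34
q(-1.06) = 1.93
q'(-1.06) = 1.36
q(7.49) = -205.75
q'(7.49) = -49.94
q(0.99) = -7.89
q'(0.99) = -10.94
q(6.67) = -166.82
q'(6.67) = -45.02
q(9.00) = -288.00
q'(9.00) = -59.00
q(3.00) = -42.00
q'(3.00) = -23.00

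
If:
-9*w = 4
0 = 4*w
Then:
No Solution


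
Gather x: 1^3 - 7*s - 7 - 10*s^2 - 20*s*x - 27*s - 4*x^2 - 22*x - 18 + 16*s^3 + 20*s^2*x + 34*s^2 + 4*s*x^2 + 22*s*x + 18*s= 16*s^3 + 24*s^2 - 16*s + x^2*(4*s - 4) + x*(20*s^2 + 2*s - 22) - 24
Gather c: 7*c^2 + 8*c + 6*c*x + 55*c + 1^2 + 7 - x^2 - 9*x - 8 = 7*c^2 + c*(6*x + 63) - x^2 - 9*x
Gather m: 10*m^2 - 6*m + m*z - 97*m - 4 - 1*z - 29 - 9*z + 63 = 10*m^2 + m*(z - 103) - 10*z + 30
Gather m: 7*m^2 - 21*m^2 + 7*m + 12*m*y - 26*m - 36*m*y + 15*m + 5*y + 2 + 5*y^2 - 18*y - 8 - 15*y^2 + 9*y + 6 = -14*m^2 + m*(-24*y - 4) - 10*y^2 - 4*y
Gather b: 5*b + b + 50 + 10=6*b + 60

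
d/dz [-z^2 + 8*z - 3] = 8 - 2*z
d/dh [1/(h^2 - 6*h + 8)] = 2*(3 - h)/(h^2 - 6*h + 8)^2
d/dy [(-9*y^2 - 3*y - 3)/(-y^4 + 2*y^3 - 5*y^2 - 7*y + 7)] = 3*(-6*y^5 + 3*y^4 + 22*y^2 - 52*y - 14)/(y^8 - 4*y^7 + 14*y^6 - 6*y^5 - 17*y^4 + 98*y^3 - 21*y^2 - 98*y + 49)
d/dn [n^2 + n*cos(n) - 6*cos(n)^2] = -n*sin(n) + 2*n + 6*sin(2*n) + cos(n)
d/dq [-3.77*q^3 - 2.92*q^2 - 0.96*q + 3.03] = -11.31*q^2 - 5.84*q - 0.96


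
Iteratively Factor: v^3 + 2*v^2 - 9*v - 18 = (v + 2)*(v^2 - 9) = (v - 3)*(v + 2)*(v + 3)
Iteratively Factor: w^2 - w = (w - 1)*(w)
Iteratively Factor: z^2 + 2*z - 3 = (z + 3)*(z - 1)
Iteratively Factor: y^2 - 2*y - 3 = (y - 3)*(y + 1)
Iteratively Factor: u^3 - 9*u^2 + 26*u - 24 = (u - 2)*(u^2 - 7*u + 12) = (u - 3)*(u - 2)*(u - 4)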